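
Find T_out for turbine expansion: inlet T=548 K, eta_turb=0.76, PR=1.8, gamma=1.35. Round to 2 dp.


T_out = T_in * (1 - eta * (1 - PR^(-(gamma-1)/gamma)))
Exponent = -(1.35-1)/1.35 = -0.25925926
PR^exp = 1.8^(-0.25925926) = 0.85865408
Factor = 1 - 0.76*(1 - 0.85865408) = 0.89257710
T_out = 548 * 0.89257710 = 489.13 K


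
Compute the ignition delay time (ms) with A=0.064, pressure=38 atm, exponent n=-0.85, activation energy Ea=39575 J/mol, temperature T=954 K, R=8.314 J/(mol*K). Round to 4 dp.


tau = A * P^n * exp(Ea/(R*T))
P^n = 38^(-0.85) = 0.04541339
Ea/(R*T) = 39575/(8.314*954) = 4.989563
exp(Ea/(R*T)) = 146.872257
tau = 0.064 * 0.04541339 * 146.872257 = 0.4269 ms


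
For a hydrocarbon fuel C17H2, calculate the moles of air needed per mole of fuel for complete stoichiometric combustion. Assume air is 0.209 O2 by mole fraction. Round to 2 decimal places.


Balanced combustion: C17H2 + 17.5 O2 -> 17 CO2 + 1 H2O
O2 needed = C + H/4 = 17 + 2/4 = 17.50 moles
Air moles = O2 / 0.209 = 17.50 / 0.209 = 83.73 moles air


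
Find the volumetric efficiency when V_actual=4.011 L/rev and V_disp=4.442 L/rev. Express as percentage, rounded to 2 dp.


eta_v = (V_actual / V_disp) * 100
Ratio = 4.011 / 4.442 = 0.9030
eta_v = 0.9030 * 100 = 90.30%


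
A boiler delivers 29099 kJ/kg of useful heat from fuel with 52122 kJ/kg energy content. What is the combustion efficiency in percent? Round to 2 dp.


Efficiency = (Q_useful / Q_fuel) * 100
Efficiency = (29099 / 52122) * 100
Efficiency = 0.5583 * 100 = 55.83%


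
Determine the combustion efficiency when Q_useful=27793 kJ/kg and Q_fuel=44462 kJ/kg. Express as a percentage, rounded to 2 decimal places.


Efficiency = (Q_useful / Q_fuel) * 100
Efficiency = (27793 / 44462) * 100
Efficiency = 0.6251 * 100 = 62.51%


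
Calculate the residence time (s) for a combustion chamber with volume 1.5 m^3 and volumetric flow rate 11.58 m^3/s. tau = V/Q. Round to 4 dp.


tau = V / Q_flow
tau = 1.5 / 11.58 = 0.1295 s


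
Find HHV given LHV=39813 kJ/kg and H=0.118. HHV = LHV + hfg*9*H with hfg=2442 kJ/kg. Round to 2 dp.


HHV = LHV + hfg * 9 * H
Water addition = 2442 * 9 * 0.118 = 2593.404 kJ/kg
HHV = 39813 + 2593.404 = 42406.40 kJ/kg


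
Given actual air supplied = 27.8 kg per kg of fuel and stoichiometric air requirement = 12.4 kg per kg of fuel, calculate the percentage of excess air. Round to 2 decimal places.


Excess air = actual - stoichiometric = 27.8 - 12.4 = 15.40 kg/kg fuel
Excess air % = (excess / stoich) * 100 = (15.40 / 12.4) * 100 = 124.19%


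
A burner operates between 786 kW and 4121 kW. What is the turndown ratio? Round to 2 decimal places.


TDR = Q_max / Q_min
TDR = 4121 / 786 = 5.24


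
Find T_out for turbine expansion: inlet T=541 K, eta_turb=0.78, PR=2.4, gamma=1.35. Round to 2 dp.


T_out = T_in * (1 - eta * (1 - PR^(-(gamma-1)/gamma)))
Exponent = -(1.35-1)/1.35 = -0.25925926
PR^exp = 2.4^(-0.25925926) = 0.79694200
Factor = 1 - 0.78*(1 - 0.79694200) = 0.84161476
T_out = 541 * 0.84161476 = 455.31 K


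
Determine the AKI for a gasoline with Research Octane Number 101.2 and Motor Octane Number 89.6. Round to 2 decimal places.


AKI = (RON + MON) / 2
AKI = (101.2 + 89.6) / 2
AKI = 190.8 / 2 = 95.40


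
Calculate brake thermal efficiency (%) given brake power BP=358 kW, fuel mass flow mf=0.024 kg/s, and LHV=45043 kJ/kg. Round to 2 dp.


eta_BTE = (BP / (mf * LHV)) * 100
Denominator = 0.024 * 45043 = 1081.0320 kW
eta_BTE = (358 / 1081.0320) * 100 = 33.12%


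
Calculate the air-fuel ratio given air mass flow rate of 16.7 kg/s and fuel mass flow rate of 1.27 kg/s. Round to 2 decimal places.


AFR = m_air / m_fuel
AFR = 16.7 / 1.27 = 13.15


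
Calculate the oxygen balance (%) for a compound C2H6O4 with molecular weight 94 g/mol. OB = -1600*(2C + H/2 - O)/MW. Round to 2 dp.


OB = -1600 * (2C + H/2 - O) / MW
Inner = 2*2 + 6/2 - 4 = 3.00
OB = -1600 * 3.00 / 94 = -51.06%


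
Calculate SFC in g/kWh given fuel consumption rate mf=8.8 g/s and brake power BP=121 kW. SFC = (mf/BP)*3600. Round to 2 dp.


SFC = (mf / BP) * 3600
Rate = 8.8 / 121 = 0.072727 g/(s*kW)
SFC = 0.072727 * 3600 = 261.82 g/kWh


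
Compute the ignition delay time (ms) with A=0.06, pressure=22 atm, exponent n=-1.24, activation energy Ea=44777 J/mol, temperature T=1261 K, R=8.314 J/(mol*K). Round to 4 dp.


tau = A * P^n * exp(Ea/(R*T))
P^n = 22^(-1.24) = 0.02164691
Ea/(R*T) = 44777/(8.314*1261) = 4.271003
exp(Ea/(R*T)) = 71.593415
tau = 0.06 * 0.02164691 * 71.593415 = 0.0930 ms


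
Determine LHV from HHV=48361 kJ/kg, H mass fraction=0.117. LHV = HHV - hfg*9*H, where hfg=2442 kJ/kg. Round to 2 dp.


LHV = HHV - hfg * 9 * H
Water correction = 2442 * 9 * 0.117 = 2571.426 kJ/kg
LHV = 48361 - 2571.426 = 45789.57 kJ/kg


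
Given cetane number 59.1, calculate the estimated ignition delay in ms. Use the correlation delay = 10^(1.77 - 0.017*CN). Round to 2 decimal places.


delay = 10^(1.77 - 0.017*CN)
Exponent = 1.77 - 0.017*59.1 = 0.7653
delay = 10^0.7653 = 5.83 ms


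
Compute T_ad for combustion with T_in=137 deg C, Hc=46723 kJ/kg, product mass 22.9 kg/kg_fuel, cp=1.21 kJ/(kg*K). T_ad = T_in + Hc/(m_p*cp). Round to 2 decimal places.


T_ad = T_in + Hc / (m_p * cp)
Denominator = 22.9 * 1.21 = 27.7090
Temperature rise = 46723 / 27.7090 = 1686.20 K
T_ad = 137 + 1686.20 = 1823.20 deg C


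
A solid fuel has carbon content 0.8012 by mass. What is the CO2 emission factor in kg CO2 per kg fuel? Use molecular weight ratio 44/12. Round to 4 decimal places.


EF = C_frac * (M_CO2 / M_C)
EF = 0.8012 * (44/12)
EF = 0.8012 * 3.666667 = 2.9377 kg_CO2/kg_fuel


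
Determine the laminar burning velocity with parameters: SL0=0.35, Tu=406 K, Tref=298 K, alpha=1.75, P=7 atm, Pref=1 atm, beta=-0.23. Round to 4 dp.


SL = SL0 * (Tu/Tref)^alpha * (P/Pref)^beta
T ratio = 406/298 = 1.36241611
(T ratio)^alpha = 1.36241611^1.75 = 1.718075
(P/Pref)^beta = 7^(-0.23) = 0.639186
SL = 0.35 * 1.718075 * 0.639186 = 0.3844 m/s


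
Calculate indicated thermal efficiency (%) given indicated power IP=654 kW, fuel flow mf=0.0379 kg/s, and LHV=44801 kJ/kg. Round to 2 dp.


eta_ith = (IP / (mf * LHV)) * 100
Denominator = 0.0379 * 44801 = 1697.9579 kW
eta_ith = (654 / 1697.9579) * 100 = 38.52%


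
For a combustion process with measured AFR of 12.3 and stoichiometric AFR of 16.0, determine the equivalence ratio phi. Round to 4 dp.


phi = AFR_stoich / AFR_actual
phi = 16.0 / 12.3 = 1.3008


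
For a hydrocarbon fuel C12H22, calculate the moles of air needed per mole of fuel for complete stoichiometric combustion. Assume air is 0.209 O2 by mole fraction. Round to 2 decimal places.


Balanced combustion: C12H22 + 17.5 O2 -> 12 CO2 + 11 H2O
O2 needed = C + H/4 = 12 + 22/4 = 17.50 moles
Air moles = O2 / 0.209 = 17.50 / 0.209 = 83.73 moles air


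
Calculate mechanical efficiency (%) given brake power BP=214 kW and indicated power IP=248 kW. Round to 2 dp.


eta_mech = (BP / IP) * 100
Ratio = 214 / 248 = 0.8629
eta_mech = 0.8629 * 100 = 86.29%


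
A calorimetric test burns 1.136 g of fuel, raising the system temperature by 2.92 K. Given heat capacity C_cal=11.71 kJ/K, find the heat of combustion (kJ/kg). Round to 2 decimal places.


Hc = C_cal * delta_T / m_fuel
Q_released = 11.71 * 2.92 = 34.1932 kJ
m_fuel = 1.136 g = 1.136/1000 kg = 0.001136 kg
Hc = 34.1932 / 0.001136 = 30099.65 kJ/kg


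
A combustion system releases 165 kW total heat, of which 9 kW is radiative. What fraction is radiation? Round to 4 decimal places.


f_rad = Q_rad / Q_total
f_rad = 9 / 165 = 0.0545


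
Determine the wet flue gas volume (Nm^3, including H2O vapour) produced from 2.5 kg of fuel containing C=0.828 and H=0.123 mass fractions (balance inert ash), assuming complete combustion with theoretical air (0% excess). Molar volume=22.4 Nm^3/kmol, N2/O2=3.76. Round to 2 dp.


Per kg fuel: CO2 = (C/12 kmol)*22.4 = (0.828/12)*22.4 = 1.54560 Nm^3
Per kg fuel: H2O = (H/2 kmol)*22.4 = (0.123/2)*22.4 = 1.37760 Nm^3
O2 needed per kg fuel = C/12 + H/4 = 0.828/12 + 0.123/4 = 0.09975000 kmol
Per kg fuel: N2 = O2*3.76*22.4 = 0.09975000*3.76*22.4 = 8.40134 Nm^3
Total per kg = 1.54560 + 1.37760 + 8.40134 = 11.32454 Nm^3
Total = 11.32454 * 2.5 = 28.31 Nm^3


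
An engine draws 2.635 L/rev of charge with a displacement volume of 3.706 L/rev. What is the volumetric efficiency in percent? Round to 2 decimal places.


eta_v = (V_actual / V_disp) * 100
Ratio = 2.635 / 3.706 = 0.7110
eta_v = 0.7110 * 100 = 71.10%


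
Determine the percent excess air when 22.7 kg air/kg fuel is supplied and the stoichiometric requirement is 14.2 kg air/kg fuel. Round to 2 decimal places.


Excess air = actual - stoichiometric = 22.7 - 14.2 = 8.50 kg/kg fuel
Excess air % = (excess / stoich) * 100 = (8.50 / 14.2) * 100 = 59.86%


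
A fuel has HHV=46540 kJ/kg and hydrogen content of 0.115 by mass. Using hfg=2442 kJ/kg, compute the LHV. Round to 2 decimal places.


LHV = HHV - hfg * 9 * H
Water correction = 2442 * 9 * 0.115 = 2527.470 kJ/kg
LHV = 46540 - 2527.470 = 44012.53 kJ/kg


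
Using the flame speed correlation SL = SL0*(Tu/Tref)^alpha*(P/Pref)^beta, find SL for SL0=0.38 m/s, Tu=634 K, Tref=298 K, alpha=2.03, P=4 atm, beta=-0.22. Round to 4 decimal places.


SL = SL0 * (Tu/Tref)^alpha * (P/Pref)^beta
T ratio = 634/298 = 2.12751678
(T ratio)^alpha = 2.12751678^2.03 = 4.630013
(P/Pref)^beta = 4^(-0.22) = 0.737135
SL = 0.38 * 4.630013 * 0.737135 = 1.2969 m/s


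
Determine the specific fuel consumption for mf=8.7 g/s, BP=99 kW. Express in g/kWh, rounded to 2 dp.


SFC = (mf / BP) * 3600
Rate = 8.7 / 99 = 0.087879 g/(s*kW)
SFC = 0.087879 * 3600 = 316.36 g/kWh


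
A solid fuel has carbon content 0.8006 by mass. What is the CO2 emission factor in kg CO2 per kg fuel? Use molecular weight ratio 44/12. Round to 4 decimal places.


EF = C_frac * (M_CO2 / M_C)
EF = 0.8006 * (44/12)
EF = 0.8006 * 3.666667 = 2.9355 kg_CO2/kg_fuel


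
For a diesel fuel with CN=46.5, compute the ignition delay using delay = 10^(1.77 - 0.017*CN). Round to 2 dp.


delay = 10^(1.77 - 0.017*CN)
Exponent = 1.77 - 0.017*46.5 = 0.9795
delay = 10^0.9795 = 9.54 ms


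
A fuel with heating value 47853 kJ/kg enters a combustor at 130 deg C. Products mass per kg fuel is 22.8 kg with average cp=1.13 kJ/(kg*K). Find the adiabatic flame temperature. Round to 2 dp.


T_ad = T_in + Hc / (m_p * cp)
Denominator = 22.8 * 1.13 = 25.7640
Temperature rise = 47853 / 25.7640 = 1857.36 K
T_ad = 130 + 1857.36 = 1987.36 deg C


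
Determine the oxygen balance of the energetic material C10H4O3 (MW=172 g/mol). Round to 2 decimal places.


OB = -1600 * (2C + H/2 - O) / MW
Inner = 2*10 + 4/2 - 3 = 19.00
OB = -1600 * 19.00 / 172 = -176.74%


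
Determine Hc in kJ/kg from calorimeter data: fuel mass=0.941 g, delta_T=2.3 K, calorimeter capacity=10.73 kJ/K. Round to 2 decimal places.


Hc = C_cal * delta_T / m_fuel
Q_released = 10.73 * 2.3 = 24.6790 kJ
m_fuel = 0.941 g = 0.941/1000 kg = 0.000941 kg
Hc = 24.6790 / 0.000941 = 26226.35 kJ/kg


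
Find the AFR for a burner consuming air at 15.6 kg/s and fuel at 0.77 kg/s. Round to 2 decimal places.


AFR = m_air / m_fuel
AFR = 15.6 / 0.77 = 20.26


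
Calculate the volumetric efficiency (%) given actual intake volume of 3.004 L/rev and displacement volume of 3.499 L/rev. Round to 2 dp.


eta_v = (V_actual / V_disp) * 100
Ratio = 3.004 / 3.499 = 0.8585
eta_v = 0.8585 * 100 = 85.85%


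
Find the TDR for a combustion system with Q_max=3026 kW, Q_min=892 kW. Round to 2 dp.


TDR = Q_max / Q_min
TDR = 3026 / 892 = 3.39


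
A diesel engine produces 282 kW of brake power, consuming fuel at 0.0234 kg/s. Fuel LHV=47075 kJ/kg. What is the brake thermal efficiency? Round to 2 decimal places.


eta_BTE = (BP / (mf * LHV)) * 100
Denominator = 0.0234 * 47075 = 1101.5550 kW
eta_BTE = (282 / 1101.5550) * 100 = 25.60%


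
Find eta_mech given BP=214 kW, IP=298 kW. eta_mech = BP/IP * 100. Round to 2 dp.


eta_mech = (BP / IP) * 100
Ratio = 214 / 298 = 0.7181
eta_mech = 0.7181 * 100 = 71.81%


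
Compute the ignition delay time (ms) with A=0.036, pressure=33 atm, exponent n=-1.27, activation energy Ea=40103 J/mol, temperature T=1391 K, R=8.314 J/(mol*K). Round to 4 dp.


tau = A * P^n * exp(Ea/(R*T))
P^n = 33^(-1.27) = 0.01178928
Ea/(R*T) = 40103/(8.314*1391) = 3.467686
exp(Ea/(R*T)) = 32.062450
tau = 0.036 * 0.01178928 * 32.062450 = 0.0136 ms


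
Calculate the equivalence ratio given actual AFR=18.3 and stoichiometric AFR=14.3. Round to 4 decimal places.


phi = AFR_stoich / AFR_actual
phi = 14.3 / 18.3 = 0.7814


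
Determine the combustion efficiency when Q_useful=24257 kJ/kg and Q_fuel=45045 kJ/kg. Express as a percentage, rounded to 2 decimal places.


Efficiency = (Q_useful / Q_fuel) * 100
Efficiency = (24257 / 45045) * 100
Efficiency = 0.5385 * 100 = 53.85%


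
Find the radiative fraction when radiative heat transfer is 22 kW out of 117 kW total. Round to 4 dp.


f_rad = Q_rad / Q_total
f_rad = 22 / 117 = 0.1880


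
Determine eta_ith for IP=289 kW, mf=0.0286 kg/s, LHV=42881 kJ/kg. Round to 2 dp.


eta_ith = (IP / (mf * LHV)) * 100
Denominator = 0.0286 * 42881 = 1226.3966 kW
eta_ith = (289 / 1226.3966) * 100 = 23.56%


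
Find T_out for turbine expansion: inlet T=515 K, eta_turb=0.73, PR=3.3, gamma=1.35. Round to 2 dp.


T_out = T_in * (1 - eta * (1 - PR^(-(gamma-1)/gamma)))
Exponent = -(1.35-1)/1.35 = -0.25925926
PR^exp = 3.3^(-0.25925926) = 0.73378775
Factor = 1 - 0.73*(1 - 0.73378775) = 0.80566506
T_out = 515 * 0.80566506 = 414.92 K


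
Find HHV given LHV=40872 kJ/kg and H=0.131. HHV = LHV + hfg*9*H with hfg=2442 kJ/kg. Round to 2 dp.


HHV = LHV + hfg * 9 * H
Water addition = 2442 * 9 * 0.131 = 2879.118 kJ/kg
HHV = 40872 + 2879.118 = 43751.12 kJ/kg


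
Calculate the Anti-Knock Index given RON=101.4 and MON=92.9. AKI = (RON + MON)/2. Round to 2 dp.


AKI = (RON + MON) / 2
AKI = (101.4 + 92.9) / 2
AKI = 194.3 / 2 = 97.15


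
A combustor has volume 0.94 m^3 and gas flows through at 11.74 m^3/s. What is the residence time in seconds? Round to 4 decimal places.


tau = V / Q_flow
tau = 0.94 / 11.74 = 0.0801 s


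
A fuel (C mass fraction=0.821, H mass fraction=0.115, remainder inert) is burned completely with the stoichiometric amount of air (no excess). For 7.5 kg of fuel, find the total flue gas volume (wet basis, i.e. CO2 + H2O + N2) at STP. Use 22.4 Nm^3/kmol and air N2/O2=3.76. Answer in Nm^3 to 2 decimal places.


Per kg fuel: CO2 = (C/12 kmol)*22.4 = (0.821/12)*22.4 = 1.53253 Nm^3
Per kg fuel: H2O = (H/2 kmol)*22.4 = (0.115/2)*22.4 = 1.28800 Nm^3
O2 needed per kg fuel = C/12 + H/4 = 0.821/12 + 0.115/4 = 0.09716667 kmol
Per kg fuel: N2 = O2*3.76*22.4 = 0.09716667*3.76*22.4 = 8.18377 Nm^3
Total per kg = 1.53253 + 1.28800 + 8.18377 = 11.00430 Nm^3
Total = 11.00430 * 7.5 = 82.53 Nm^3


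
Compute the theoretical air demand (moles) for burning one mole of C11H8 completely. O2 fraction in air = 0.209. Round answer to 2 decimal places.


Balanced combustion: C11H8 + 13 O2 -> 11 CO2 + 4 H2O
O2 needed = C + H/4 = 11 + 8/4 = 13.00 moles
Air moles = O2 / 0.209 = 13.00 / 0.209 = 62.20 moles air


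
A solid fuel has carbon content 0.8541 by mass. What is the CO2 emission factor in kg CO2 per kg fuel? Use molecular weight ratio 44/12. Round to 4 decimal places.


EF = C_frac * (M_CO2 / M_C)
EF = 0.8541 * (44/12)
EF = 0.8541 * 3.666667 = 3.1317 kg_CO2/kg_fuel


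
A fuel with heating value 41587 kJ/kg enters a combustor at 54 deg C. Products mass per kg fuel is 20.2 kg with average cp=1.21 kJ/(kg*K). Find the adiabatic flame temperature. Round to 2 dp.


T_ad = T_in + Hc / (m_p * cp)
Denominator = 20.2 * 1.21 = 24.4420
Temperature rise = 41587 / 24.4420 = 1701.46 K
T_ad = 54 + 1701.46 = 1755.46 deg C


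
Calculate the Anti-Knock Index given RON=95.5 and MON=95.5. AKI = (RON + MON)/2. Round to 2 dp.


AKI = (RON + MON) / 2
AKI = (95.5 + 95.5) / 2
AKI = 191.0 / 2 = 95.50


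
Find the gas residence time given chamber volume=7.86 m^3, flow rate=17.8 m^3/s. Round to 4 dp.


tau = V / Q_flow
tau = 7.86 / 17.8 = 0.4416 s


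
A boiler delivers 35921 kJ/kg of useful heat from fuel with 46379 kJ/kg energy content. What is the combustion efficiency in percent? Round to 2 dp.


Efficiency = (Q_useful / Q_fuel) * 100
Efficiency = (35921 / 46379) * 100
Efficiency = 0.7745 * 100 = 77.45%


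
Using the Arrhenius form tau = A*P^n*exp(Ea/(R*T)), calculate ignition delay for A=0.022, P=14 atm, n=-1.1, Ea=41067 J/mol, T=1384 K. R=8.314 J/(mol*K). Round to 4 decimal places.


tau = A * P^n * exp(Ea/(R*T))
P^n = 14^(-1.1) = 0.05486042
Ea/(R*T) = 41067/(8.314*1384) = 3.569003
exp(Ea/(R*T)) = 35.481188
tau = 0.022 * 0.05486042 * 35.481188 = 0.0428 ms


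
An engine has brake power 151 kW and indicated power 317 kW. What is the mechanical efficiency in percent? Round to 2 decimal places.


eta_mech = (BP / IP) * 100
Ratio = 151 / 317 = 0.4763
eta_mech = 0.4763 * 100 = 47.63%


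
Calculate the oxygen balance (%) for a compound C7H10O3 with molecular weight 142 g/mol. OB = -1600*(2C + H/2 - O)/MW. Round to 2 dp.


OB = -1600 * (2C + H/2 - O) / MW
Inner = 2*7 + 10/2 - 3 = 16.00
OB = -1600 * 16.00 / 142 = -180.28%


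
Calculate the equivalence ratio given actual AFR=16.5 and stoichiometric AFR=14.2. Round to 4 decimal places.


phi = AFR_stoich / AFR_actual
phi = 14.2 / 16.5 = 0.8606


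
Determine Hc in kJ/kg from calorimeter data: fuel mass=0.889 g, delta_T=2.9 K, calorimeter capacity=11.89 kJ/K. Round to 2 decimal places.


Hc = C_cal * delta_T / m_fuel
Q_released = 11.89 * 2.9 = 34.4810 kJ
m_fuel = 0.889 g = 0.889/1000 kg = 0.000889 kg
Hc = 34.4810 / 0.000889 = 38786.28 kJ/kg


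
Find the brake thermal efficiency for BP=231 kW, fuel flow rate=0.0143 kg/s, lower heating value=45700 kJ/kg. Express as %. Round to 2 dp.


eta_BTE = (BP / (mf * LHV)) * 100
Denominator = 0.0143 * 45700 = 653.5100 kW
eta_BTE = (231 / 653.5100) * 100 = 35.35%


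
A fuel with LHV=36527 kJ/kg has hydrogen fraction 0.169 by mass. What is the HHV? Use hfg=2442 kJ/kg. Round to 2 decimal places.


HHV = LHV + hfg * 9 * H
Water addition = 2442 * 9 * 0.169 = 3714.282 kJ/kg
HHV = 36527 + 3714.282 = 40241.28 kJ/kg


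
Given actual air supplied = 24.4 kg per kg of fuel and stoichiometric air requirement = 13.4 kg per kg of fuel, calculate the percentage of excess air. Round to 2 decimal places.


Excess air = actual - stoichiometric = 24.4 - 13.4 = 11.00 kg/kg fuel
Excess air % = (excess / stoich) * 100 = (11.00 / 13.4) * 100 = 82.09%


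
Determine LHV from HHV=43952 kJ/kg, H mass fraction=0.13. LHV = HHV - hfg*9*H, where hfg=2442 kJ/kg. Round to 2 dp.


LHV = HHV - hfg * 9 * H
Water correction = 2442 * 9 * 0.13 = 2857.140 kJ/kg
LHV = 43952 - 2857.140 = 41094.86 kJ/kg


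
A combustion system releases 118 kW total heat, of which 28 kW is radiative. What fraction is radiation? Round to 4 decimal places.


f_rad = Q_rad / Q_total
f_rad = 28 / 118 = 0.2373


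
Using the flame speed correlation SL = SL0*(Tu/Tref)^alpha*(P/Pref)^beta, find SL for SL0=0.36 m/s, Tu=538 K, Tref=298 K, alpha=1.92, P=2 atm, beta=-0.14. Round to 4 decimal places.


SL = SL0 * (Tu/Tref)^alpha * (P/Pref)^beta
T ratio = 538/298 = 1.80536913
(T ratio)^alpha = 1.80536913^1.92 = 3.108900
(P/Pref)^beta = 2^(-0.14) = 0.907519
SL = 0.36 * 3.108900 * 0.907519 = 1.0157 m/s


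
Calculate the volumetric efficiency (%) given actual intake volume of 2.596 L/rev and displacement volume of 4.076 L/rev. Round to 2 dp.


eta_v = (V_actual / V_disp) * 100
Ratio = 2.596 / 4.076 = 0.6369
eta_v = 0.6369 * 100 = 63.69%


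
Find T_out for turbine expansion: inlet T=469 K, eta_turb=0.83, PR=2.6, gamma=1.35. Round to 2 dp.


T_out = T_in * (1 - eta * (1 - PR^(-(gamma-1)/gamma)))
Exponent = -(1.35-1)/1.35 = -0.25925926
PR^exp = 2.6^(-0.25925926) = 0.78057442
Factor = 1 - 0.83*(1 - 0.78057442) = 0.81787677
T_out = 469 * 0.81787677 = 383.58 K


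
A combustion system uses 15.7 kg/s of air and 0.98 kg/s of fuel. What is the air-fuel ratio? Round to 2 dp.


AFR = m_air / m_fuel
AFR = 15.7 / 0.98 = 16.02


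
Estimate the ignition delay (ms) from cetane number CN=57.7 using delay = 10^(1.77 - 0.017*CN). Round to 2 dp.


delay = 10^(1.77 - 0.017*CN)
Exponent = 1.77 - 0.017*57.7 = 0.7891
delay = 10^0.7891 = 6.15 ms


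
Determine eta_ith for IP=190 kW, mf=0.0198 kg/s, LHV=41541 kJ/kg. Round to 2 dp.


eta_ith = (IP / (mf * LHV)) * 100
Denominator = 0.0198 * 41541 = 822.5118 kW
eta_ith = (190 / 822.5118) * 100 = 23.10%


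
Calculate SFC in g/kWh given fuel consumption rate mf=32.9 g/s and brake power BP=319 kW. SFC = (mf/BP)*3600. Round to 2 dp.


SFC = (mf / BP) * 3600
Rate = 32.9 / 319 = 0.103135 g/(s*kW)
SFC = 0.103135 * 3600 = 371.29 g/kWh


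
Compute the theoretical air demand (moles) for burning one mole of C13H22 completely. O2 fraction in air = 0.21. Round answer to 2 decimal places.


Balanced combustion: C13H22 + 18.5 O2 -> 13 CO2 + 11 H2O
O2 needed = C + H/4 = 13 + 22/4 = 18.50 moles
Air moles = O2 / 0.21 = 18.50 / 0.21 = 88.10 moles air


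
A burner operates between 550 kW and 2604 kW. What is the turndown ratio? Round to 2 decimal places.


TDR = Q_max / Q_min
TDR = 2604 / 550 = 4.73


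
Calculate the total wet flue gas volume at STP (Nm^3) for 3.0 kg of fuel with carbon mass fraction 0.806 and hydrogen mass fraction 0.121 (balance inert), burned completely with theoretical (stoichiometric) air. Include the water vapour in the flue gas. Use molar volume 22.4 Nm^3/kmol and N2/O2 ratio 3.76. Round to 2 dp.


Per kg fuel: CO2 = (C/12 kmol)*22.4 = (0.806/12)*22.4 = 1.50453 Nm^3
Per kg fuel: H2O = (H/2 kmol)*22.4 = (0.121/2)*22.4 = 1.35520 Nm^3
O2 needed per kg fuel = C/12 + H/4 = 0.806/12 + 0.121/4 = 0.09741667 kmol
Per kg fuel: N2 = O2*3.76*22.4 = 0.09741667*3.76*22.4 = 8.20482 Nm^3
Total per kg = 1.50453 + 1.35520 + 8.20482 = 11.06455 Nm^3
Total = 11.06455 * 3.0 = 33.19 Nm^3


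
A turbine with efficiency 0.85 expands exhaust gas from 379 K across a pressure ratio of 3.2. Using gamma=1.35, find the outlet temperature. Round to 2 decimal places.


T_out = T_in * (1 - eta * (1 - PR^(-(gamma-1)/gamma)))
Exponent = -(1.35-1)/1.35 = -0.25925926
PR^exp = 3.2^(-0.25925926) = 0.73966521
Factor = 1 - 0.85*(1 - 0.73966521) = 0.77871543
T_out = 379 * 0.77871543 = 295.13 K


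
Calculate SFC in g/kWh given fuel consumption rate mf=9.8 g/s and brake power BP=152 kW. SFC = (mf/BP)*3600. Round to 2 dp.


SFC = (mf / BP) * 3600
Rate = 9.8 / 152 = 0.064474 g/(s*kW)
SFC = 0.064474 * 3600 = 232.11 g/kWh


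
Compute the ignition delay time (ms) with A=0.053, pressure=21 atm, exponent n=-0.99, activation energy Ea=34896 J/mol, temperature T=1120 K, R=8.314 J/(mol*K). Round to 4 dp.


tau = A * P^n * exp(Ea/(R*T))
P^n = 21^(-0.99) = 0.04909112
Ea/(R*T) = 34896/(8.314*1120) = 3.747551
exp(Ea/(R*T)) = 42.417095
tau = 0.053 * 0.04909112 * 42.417095 = 0.1104 ms


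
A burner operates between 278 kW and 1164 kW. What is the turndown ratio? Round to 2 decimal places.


TDR = Q_max / Q_min
TDR = 1164 / 278 = 4.19


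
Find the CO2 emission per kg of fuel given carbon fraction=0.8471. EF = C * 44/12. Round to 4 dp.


EF = C_frac * (M_CO2 / M_C)
EF = 0.8471 * (44/12)
EF = 0.8471 * 3.666667 = 3.1060 kg_CO2/kg_fuel


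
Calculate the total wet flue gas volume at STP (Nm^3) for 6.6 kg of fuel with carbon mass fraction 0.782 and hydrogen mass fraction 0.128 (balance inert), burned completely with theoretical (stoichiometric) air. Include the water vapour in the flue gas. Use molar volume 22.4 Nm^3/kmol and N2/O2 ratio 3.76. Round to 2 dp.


Per kg fuel: CO2 = (C/12 kmol)*22.4 = (0.782/12)*22.4 = 1.45973 Nm^3
Per kg fuel: H2O = (H/2 kmol)*22.4 = (0.128/2)*22.4 = 1.43360 Nm^3
O2 needed per kg fuel = C/12 + H/4 = 0.782/12 + 0.128/4 = 0.09716667 kmol
Per kg fuel: N2 = O2*3.76*22.4 = 0.09716667*3.76*22.4 = 8.18377 Nm^3
Total per kg = 1.45973 + 1.43360 + 8.18377 = 11.07710 Nm^3
Total = 11.07710 * 6.6 = 73.11 Nm^3


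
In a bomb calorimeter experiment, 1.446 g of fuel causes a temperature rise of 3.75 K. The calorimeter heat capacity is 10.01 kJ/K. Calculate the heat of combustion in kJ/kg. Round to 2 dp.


Hc = C_cal * delta_T / m_fuel
Q_released = 10.01 * 3.75 = 37.5375 kJ
m_fuel = 1.446 g = 1.446/1000 kg = 0.001446 kg
Hc = 37.5375 / 0.001446 = 25959.54 kJ/kg


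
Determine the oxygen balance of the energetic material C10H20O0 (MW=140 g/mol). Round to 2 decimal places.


OB = -1600 * (2C + H/2 - O) / MW
Inner = 2*10 + 20/2 - 0 = 30.00
OB = -1600 * 30.00 / 140 = -342.86%


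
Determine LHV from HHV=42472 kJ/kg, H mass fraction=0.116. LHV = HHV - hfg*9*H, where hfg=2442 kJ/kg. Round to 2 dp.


LHV = HHV - hfg * 9 * H
Water correction = 2442 * 9 * 0.116 = 2549.448 kJ/kg
LHV = 42472 - 2549.448 = 39922.55 kJ/kg


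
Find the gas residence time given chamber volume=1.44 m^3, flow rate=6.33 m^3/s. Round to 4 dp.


tau = V / Q_flow
tau = 1.44 / 6.33 = 0.2275 s


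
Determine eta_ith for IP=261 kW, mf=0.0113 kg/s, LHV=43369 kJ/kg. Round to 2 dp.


eta_ith = (IP / (mf * LHV)) * 100
Denominator = 0.0113 * 43369 = 490.0697 kW
eta_ith = (261 / 490.0697) * 100 = 53.26%


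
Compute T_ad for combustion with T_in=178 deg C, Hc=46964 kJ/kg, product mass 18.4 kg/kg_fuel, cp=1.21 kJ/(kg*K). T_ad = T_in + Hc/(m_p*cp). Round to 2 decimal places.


T_ad = T_in + Hc / (m_p * cp)
Denominator = 18.4 * 1.21 = 22.2640
Temperature rise = 46964 / 22.2640 = 2109.41 K
T_ad = 178 + 2109.41 = 2287.41 deg C


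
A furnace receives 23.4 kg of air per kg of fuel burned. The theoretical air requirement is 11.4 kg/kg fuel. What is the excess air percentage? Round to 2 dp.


Excess air = actual - stoichiometric = 23.4 - 11.4 = 12.00 kg/kg fuel
Excess air % = (excess / stoich) * 100 = (12.00 / 11.4) * 100 = 105.26%


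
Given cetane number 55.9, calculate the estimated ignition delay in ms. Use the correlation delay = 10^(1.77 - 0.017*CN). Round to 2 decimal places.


delay = 10^(1.77 - 0.017*CN)
Exponent = 1.77 - 0.017*55.9 = 0.8197
delay = 10^0.8197 = 6.60 ms


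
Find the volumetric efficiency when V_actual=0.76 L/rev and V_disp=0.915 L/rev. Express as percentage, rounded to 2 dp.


eta_v = (V_actual / V_disp) * 100
Ratio = 0.76 / 0.915 = 0.8306
eta_v = 0.8306 * 100 = 83.06%


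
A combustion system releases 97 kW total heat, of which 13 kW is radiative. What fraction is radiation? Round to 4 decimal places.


f_rad = Q_rad / Q_total
f_rad = 13 / 97 = 0.1340


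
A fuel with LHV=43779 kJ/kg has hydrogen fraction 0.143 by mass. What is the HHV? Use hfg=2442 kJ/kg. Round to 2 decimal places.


HHV = LHV + hfg * 9 * H
Water addition = 2442 * 9 * 0.143 = 3142.854 kJ/kg
HHV = 43779 + 3142.854 = 46921.85 kJ/kg


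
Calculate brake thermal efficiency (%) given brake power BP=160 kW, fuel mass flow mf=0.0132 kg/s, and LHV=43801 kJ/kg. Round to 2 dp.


eta_BTE = (BP / (mf * LHV)) * 100
Denominator = 0.0132 * 43801 = 578.1732 kW
eta_BTE = (160 / 578.1732) * 100 = 27.67%


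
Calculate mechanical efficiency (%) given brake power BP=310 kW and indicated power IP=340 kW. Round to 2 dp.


eta_mech = (BP / IP) * 100
Ratio = 310 / 340 = 0.9118
eta_mech = 0.9118 * 100 = 91.18%


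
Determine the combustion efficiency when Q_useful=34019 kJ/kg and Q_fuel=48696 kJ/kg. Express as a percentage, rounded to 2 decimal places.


Efficiency = (Q_useful / Q_fuel) * 100
Efficiency = (34019 / 48696) * 100
Efficiency = 0.6986 * 100 = 69.86%


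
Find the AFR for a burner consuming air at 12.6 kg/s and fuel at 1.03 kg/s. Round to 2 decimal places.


AFR = m_air / m_fuel
AFR = 12.6 / 1.03 = 12.23


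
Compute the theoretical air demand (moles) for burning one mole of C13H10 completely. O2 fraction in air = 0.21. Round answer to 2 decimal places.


Balanced combustion: C13H10 + 15.5 O2 -> 13 CO2 + 5 H2O
O2 needed = C + H/4 = 13 + 10/4 = 15.50 moles
Air moles = O2 / 0.21 = 15.50 / 0.21 = 73.81 moles air


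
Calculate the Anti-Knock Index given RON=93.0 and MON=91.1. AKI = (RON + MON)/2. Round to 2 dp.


AKI = (RON + MON) / 2
AKI = (93.0 + 91.1) / 2
AKI = 184.1 / 2 = 92.05


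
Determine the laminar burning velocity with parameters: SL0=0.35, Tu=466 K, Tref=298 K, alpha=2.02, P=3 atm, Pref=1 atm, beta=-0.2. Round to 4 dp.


SL = SL0 * (Tu/Tref)^alpha * (P/Pref)^beta
T ratio = 466/298 = 1.56375839
(T ratio)^alpha = 1.56375839^2.02 = 2.467304
(P/Pref)^beta = 3^(-0.2) = 0.802742
SL = 0.35 * 2.467304 * 0.802742 = 0.6932 m/s


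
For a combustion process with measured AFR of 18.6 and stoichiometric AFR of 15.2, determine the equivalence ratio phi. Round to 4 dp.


phi = AFR_stoich / AFR_actual
phi = 15.2 / 18.6 = 0.8172


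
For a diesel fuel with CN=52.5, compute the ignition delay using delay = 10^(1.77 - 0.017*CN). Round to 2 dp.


delay = 10^(1.77 - 0.017*CN)
Exponent = 1.77 - 0.017*52.5 = 0.8775
delay = 10^0.8775 = 7.54 ms


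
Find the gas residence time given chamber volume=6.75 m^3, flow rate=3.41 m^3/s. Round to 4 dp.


tau = V / Q_flow
tau = 6.75 / 3.41 = 1.9795 s


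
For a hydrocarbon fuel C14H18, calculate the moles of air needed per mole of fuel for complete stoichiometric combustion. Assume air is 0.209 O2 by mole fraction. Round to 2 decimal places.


Balanced combustion: C14H18 + 18.5 O2 -> 14 CO2 + 9 H2O
O2 needed = C + H/4 = 14 + 18/4 = 18.50 moles
Air moles = O2 / 0.209 = 18.50 / 0.209 = 88.52 moles air


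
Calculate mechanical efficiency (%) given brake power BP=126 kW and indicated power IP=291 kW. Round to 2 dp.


eta_mech = (BP / IP) * 100
Ratio = 126 / 291 = 0.4330
eta_mech = 0.4330 * 100 = 43.30%


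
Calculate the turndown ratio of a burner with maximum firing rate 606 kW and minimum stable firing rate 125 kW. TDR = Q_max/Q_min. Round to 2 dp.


TDR = Q_max / Q_min
TDR = 606 / 125 = 4.85


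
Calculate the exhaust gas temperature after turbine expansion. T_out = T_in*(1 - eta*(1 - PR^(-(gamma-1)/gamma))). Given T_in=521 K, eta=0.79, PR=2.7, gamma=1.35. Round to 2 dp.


T_out = T_in * (1 - eta * (1 - PR^(-(gamma-1)/gamma)))
Exponent = -(1.35-1)/1.35 = -0.25925926
PR^exp = 2.7^(-0.25925926) = 0.77297411
Factor = 1 - 0.79*(1 - 0.77297411) = 0.82064955
T_out = 521 * 0.82064955 = 427.56 K


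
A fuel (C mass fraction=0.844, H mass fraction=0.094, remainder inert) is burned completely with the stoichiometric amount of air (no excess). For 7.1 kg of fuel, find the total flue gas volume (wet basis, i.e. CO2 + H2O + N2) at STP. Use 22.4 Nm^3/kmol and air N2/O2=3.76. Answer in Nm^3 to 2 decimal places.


Per kg fuel: CO2 = (C/12 kmol)*22.4 = (0.844/12)*22.4 = 1.57547 Nm^3
Per kg fuel: H2O = (H/2 kmol)*22.4 = (0.094/2)*22.4 = 1.05280 Nm^3
O2 needed per kg fuel = C/12 + H/4 = 0.844/12 + 0.094/4 = 0.09383333 kmol
Per kg fuel: N2 = O2*3.76*22.4 = 0.09383333*3.76*22.4 = 7.90302 Nm^3
Total per kg = 1.57547 + 1.05280 + 7.90302 = 10.53129 Nm^3
Total = 10.53129 * 7.1 = 74.77 Nm^3


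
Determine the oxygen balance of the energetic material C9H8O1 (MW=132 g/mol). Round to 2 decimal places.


OB = -1600 * (2C + H/2 - O) / MW
Inner = 2*9 + 8/2 - 1 = 21.00
OB = -1600 * 21.00 / 132 = -254.55%


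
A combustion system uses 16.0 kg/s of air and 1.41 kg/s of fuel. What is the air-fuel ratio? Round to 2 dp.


AFR = m_air / m_fuel
AFR = 16.0 / 1.41 = 11.35


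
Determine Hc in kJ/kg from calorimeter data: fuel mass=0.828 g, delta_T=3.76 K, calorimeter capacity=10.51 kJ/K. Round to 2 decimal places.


Hc = C_cal * delta_T / m_fuel
Q_released = 10.51 * 3.76 = 39.5176 kJ
m_fuel = 0.828 g = 0.828/1000 kg = 0.000828 kg
Hc = 39.5176 / 0.000828 = 47726.57 kJ/kg


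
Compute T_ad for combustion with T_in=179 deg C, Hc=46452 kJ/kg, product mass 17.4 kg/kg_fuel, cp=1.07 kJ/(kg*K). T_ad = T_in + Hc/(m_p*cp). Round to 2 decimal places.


T_ad = T_in + Hc / (m_p * cp)
Denominator = 17.4 * 1.07 = 18.6180
Temperature rise = 46452 / 18.6180 = 2495.00 K
T_ad = 179 + 2495.00 = 2674.00 deg C


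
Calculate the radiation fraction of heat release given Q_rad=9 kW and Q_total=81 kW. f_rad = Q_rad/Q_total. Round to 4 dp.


f_rad = Q_rad / Q_total
f_rad = 9 / 81 = 0.1111


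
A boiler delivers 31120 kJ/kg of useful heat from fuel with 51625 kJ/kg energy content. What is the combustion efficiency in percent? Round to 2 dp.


Efficiency = (Q_useful / Q_fuel) * 100
Efficiency = (31120 / 51625) * 100
Efficiency = 0.6028 * 100 = 60.28%


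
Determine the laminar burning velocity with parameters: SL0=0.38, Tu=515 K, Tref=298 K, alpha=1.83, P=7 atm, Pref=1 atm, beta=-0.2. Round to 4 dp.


SL = SL0 * (Tu/Tref)^alpha * (P/Pref)^beta
T ratio = 515/298 = 1.72818792
(T ratio)^alpha = 1.72818792^1.83 = 2.721394
(P/Pref)^beta = 7^(-0.2) = 0.677611
SL = 0.38 * 2.721394 * 0.677611 = 0.7007 m/s


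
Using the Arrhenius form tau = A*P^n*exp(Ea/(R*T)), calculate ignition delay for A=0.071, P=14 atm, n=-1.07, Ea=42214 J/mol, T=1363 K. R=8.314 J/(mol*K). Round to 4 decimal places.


tau = A * P^n * exp(Ea/(R*T))
P^n = 14^(-1.07) = 0.05938038
Ea/(R*T) = 42214/(8.314*1363) = 3.725209
exp(Ea/(R*T)) = 41.479896
tau = 0.071 * 0.05938038 * 41.479896 = 0.1749 ms


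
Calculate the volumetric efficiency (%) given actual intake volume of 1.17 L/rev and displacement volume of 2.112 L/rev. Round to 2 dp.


eta_v = (V_actual / V_disp) * 100
Ratio = 1.17 / 2.112 = 0.5540
eta_v = 0.5540 * 100 = 55.40%


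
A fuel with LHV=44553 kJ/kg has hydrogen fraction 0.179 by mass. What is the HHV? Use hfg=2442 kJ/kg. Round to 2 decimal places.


HHV = LHV + hfg * 9 * H
Water addition = 2442 * 9 * 0.179 = 3934.062 kJ/kg
HHV = 44553 + 3934.062 = 48487.06 kJ/kg


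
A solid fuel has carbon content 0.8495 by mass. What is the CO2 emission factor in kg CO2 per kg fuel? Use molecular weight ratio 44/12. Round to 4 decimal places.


EF = C_frac * (M_CO2 / M_C)
EF = 0.8495 * (44/12)
EF = 0.8495 * 3.666667 = 3.1148 kg_CO2/kg_fuel


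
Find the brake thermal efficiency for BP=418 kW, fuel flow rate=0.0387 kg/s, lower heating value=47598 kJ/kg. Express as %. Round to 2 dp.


eta_BTE = (BP / (mf * LHV)) * 100
Denominator = 0.0387 * 47598 = 1842.0426 kW
eta_BTE = (418 / 1842.0426) * 100 = 22.69%


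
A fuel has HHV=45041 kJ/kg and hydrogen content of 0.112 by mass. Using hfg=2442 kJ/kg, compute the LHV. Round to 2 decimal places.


LHV = HHV - hfg * 9 * H
Water correction = 2442 * 9 * 0.112 = 2461.536 kJ/kg
LHV = 45041 - 2461.536 = 42579.46 kJ/kg


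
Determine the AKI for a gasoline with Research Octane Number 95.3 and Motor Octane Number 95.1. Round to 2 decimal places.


AKI = (RON + MON) / 2
AKI = (95.3 + 95.1) / 2
AKI = 190.4 / 2 = 95.20


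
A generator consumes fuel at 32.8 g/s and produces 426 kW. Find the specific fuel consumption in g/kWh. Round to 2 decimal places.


SFC = (mf / BP) * 3600
Rate = 32.8 / 426 = 0.076995 g/(s*kW)
SFC = 0.076995 * 3600 = 277.18 g/kWh


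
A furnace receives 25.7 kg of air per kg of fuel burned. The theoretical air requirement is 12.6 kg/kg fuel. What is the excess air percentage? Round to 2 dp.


Excess air = actual - stoichiometric = 25.7 - 12.6 = 13.10 kg/kg fuel
Excess air % = (excess / stoich) * 100 = (13.10 / 12.6) * 100 = 103.97%


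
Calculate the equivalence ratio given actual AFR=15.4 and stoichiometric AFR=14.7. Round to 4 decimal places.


phi = AFR_stoich / AFR_actual
phi = 14.7 / 15.4 = 0.9545


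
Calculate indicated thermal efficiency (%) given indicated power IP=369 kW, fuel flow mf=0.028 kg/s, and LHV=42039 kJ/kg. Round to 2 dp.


eta_ith = (IP / (mf * LHV)) * 100
Denominator = 0.028 * 42039 = 1177.0920 kW
eta_ith = (369 / 1177.0920) * 100 = 31.35%


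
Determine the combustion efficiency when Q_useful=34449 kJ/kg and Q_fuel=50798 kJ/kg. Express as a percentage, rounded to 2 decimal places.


Efficiency = (Q_useful / Q_fuel) * 100
Efficiency = (34449 / 50798) * 100
Efficiency = 0.6782 * 100 = 67.82%


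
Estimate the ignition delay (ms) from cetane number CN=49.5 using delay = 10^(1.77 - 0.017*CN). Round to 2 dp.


delay = 10^(1.77 - 0.017*CN)
Exponent = 1.77 - 0.017*49.5 = 0.9285
delay = 10^0.9285 = 8.48 ms


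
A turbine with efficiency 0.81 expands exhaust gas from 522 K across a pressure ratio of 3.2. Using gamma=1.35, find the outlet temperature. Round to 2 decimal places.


T_out = T_in * (1 - eta * (1 - PR^(-(gamma-1)/gamma)))
Exponent = -(1.35-1)/1.35 = -0.25925926
PR^exp = 3.2^(-0.25925926) = 0.73966521
Factor = 1 - 0.81*(1 - 0.73966521) = 0.78912882
T_out = 522 * 0.78912882 = 411.93 K


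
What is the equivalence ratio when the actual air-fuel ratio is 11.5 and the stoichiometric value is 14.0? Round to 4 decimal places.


phi = AFR_stoich / AFR_actual
phi = 14.0 / 11.5 = 1.2174


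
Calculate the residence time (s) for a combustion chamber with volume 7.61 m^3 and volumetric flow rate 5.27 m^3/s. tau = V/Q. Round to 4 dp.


tau = V / Q_flow
tau = 7.61 / 5.27 = 1.4440 s


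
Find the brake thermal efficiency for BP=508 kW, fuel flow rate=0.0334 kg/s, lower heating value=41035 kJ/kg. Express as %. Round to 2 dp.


eta_BTE = (BP / (mf * LHV)) * 100
Denominator = 0.0334 * 41035 = 1370.5690 kW
eta_BTE = (508 / 1370.5690) * 100 = 37.06%


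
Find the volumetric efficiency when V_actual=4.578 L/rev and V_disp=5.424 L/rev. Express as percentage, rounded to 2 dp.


eta_v = (V_actual / V_disp) * 100
Ratio = 4.578 / 5.424 = 0.8440
eta_v = 0.8440 * 100 = 84.40%


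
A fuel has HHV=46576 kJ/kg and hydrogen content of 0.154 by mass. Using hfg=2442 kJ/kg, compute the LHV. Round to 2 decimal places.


LHV = HHV - hfg * 9 * H
Water correction = 2442 * 9 * 0.154 = 3384.612 kJ/kg
LHV = 46576 - 3384.612 = 43191.39 kJ/kg


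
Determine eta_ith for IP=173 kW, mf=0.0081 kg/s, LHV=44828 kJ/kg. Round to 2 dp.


eta_ith = (IP / (mf * LHV)) * 100
Denominator = 0.0081 * 44828 = 363.1068 kW
eta_ith = (173 / 363.1068) * 100 = 47.64%


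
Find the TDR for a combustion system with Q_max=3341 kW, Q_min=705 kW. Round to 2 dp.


TDR = Q_max / Q_min
TDR = 3341 / 705 = 4.74


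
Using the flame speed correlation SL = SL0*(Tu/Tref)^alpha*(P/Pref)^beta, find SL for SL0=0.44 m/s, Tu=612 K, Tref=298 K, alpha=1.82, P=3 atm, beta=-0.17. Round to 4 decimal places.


SL = SL0 * (Tu/Tref)^alpha * (P/Pref)^beta
T ratio = 612/298 = 2.05369128
(T ratio)^alpha = 2.05369128^1.82 = 3.705220
(P/Pref)^beta = 3^(-0.17) = 0.829639
SL = 0.44 * 3.705220 * 0.829639 = 1.3526 m/s


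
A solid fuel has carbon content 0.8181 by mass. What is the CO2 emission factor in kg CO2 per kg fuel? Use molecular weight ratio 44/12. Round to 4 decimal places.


EF = C_frac * (M_CO2 / M_C)
EF = 0.8181 * (44/12)
EF = 0.8181 * 3.666667 = 2.9997 kg_CO2/kg_fuel


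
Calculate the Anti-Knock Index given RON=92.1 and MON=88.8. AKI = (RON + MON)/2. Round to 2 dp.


AKI = (RON + MON) / 2
AKI = (92.1 + 88.8) / 2
AKI = 180.9 / 2 = 90.45


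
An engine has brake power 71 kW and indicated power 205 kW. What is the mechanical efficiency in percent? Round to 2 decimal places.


eta_mech = (BP / IP) * 100
Ratio = 71 / 205 = 0.3463
eta_mech = 0.3463 * 100 = 34.63%


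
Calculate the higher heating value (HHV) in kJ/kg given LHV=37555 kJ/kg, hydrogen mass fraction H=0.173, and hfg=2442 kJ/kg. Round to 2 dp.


HHV = LHV + hfg * 9 * H
Water addition = 2442 * 9 * 0.173 = 3802.194 kJ/kg
HHV = 37555 + 3802.194 = 41357.19 kJ/kg


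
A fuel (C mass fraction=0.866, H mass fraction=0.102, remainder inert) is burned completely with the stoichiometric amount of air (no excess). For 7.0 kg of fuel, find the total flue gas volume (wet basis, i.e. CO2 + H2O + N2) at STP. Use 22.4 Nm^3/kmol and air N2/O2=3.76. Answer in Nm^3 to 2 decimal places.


Per kg fuel: CO2 = (C/12 kmol)*22.4 = (0.866/12)*22.4 = 1.61653 Nm^3
Per kg fuel: H2O = (H/2 kmol)*22.4 = (0.102/2)*22.4 = 1.14240 Nm^3
O2 needed per kg fuel = C/12 + H/4 = 0.866/12 + 0.102/4 = 0.09766667 kmol
Per kg fuel: N2 = O2*3.76*22.4 = 0.09766667*3.76*22.4 = 8.22588 Nm^3
Total per kg = 1.61653 + 1.14240 + 8.22588 = 10.98481 Nm^3
Total = 10.98481 * 7.0 = 76.89 Nm^3
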